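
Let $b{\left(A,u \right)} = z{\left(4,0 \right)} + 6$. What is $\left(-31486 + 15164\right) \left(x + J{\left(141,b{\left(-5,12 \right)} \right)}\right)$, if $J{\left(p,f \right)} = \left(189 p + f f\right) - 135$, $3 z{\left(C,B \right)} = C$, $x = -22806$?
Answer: $- \frac{552597632}{9} \approx -6.14 \cdot 10^{7}$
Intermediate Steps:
$z{\left(C,B \right)} = \frac{C}{3}$
$b{\left(A,u \right)} = \frac{22}{3}$ ($b{\left(A,u \right)} = \frac{1}{3} \cdot 4 + 6 = \frac{4}{3} + 6 = \frac{22}{3}$)
$J{\left(p,f \right)} = -135 + f^{2} + 189 p$ ($J{\left(p,f \right)} = \left(189 p + f^{2}\right) - 135 = \left(f^{2} + 189 p\right) - 135 = -135 + f^{2} + 189 p$)
$\left(-31486 + 15164\right) \left(x + J{\left(141,b{\left(-5,12 \right)} \right)}\right) = \left(-31486 + 15164\right) \left(-22806 + \left(-135 + \left(\frac{22}{3}\right)^{2} + 189 \cdot 141\right)\right) = - 16322 \left(-22806 + \left(-135 + \frac{484}{9} + 26649\right)\right) = - 16322 \left(-22806 + \frac{239110}{9}\right) = \left(-16322\right) \frac{33856}{9} = - \frac{552597632}{9}$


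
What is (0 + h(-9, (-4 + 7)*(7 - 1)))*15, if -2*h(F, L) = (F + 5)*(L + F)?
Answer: 270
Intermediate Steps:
h(F, L) = -(5 + F)*(F + L)/2 (h(F, L) = -(F + 5)*(L + F)/2 = -(5 + F)*(F + L)/2)
(0 + h(-9, (-4 + 7)*(7 - 1)))*15 = (0 + (-5/2*(-9) - 5*(-4 + 7)*(7 - 1)/2 - 1/2*(-9)**2 - 1/2*(-9)*(-4 + 7)*(7 - 1)))*15 = (0 + (45/2 - 15*6/2 - 1/2*81 - 1/2*(-9)*3*6))*15 = (0 + (45/2 - 5/2*18 - 81/2 - 1/2*(-9)*18))*15 = (0 + (45/2 - 45 - 81/2 + 81))*15 = (0 + 18)*15 = 18*15 = 270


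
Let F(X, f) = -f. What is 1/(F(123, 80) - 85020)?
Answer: -1/85100 ≈ -1.1751e-5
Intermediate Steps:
1/(F(123, 80) - 85020) = 1/(-1*80 - 85020) = 1/(-80 - 85020) = 1/(-85100) = -1/85100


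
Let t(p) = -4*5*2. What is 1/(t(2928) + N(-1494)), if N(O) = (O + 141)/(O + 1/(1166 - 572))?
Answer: -887435/34693718 ≈ -0.025579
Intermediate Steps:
t(p) = -40 (t(p) = -20*2 = -40)
N(O) = (141 + O)/(1/594 + O) (N(O) = (141 + O)/(O + 1/594) = (141 + O)/(1/594 + O))
1/(t(2928) + N(-1494)) = 1/(-40 + 594*(141 - 1494)/(1 + 594*(-1494))) = 1/(-40 + 594*(-1353)/(1 - 887436)) = 1/(-40 + 594*(-1353)/(-887435)) = 1/(-40 + 594*(-1/887435)*(-1353)) = 1/(-40 + 803682/887435) = 1/(-34693718/887435) = -887435/34693718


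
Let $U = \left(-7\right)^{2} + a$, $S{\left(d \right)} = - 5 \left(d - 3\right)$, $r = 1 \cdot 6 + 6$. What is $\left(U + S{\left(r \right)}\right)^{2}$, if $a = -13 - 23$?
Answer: $1024$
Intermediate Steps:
$a = -36$ ($a = -13 - 23 = -36$)
$r = 12$ ($r = 6 + 6 = 12$)
$S{\left(d \right)} = 15 - 5 d$ ($S{\left(d \right)} = - 5 \left(-3 + d\right) = 15 - 5 d$)
$U = 13$ ($U = \left(-7\right)^{2} - 36 = 49 - 36 = 13$)
$\left(U + S{\left(r \right)}\right)^{2} = \left(13 + \left(15 - 60\right)\right)^{2} = \left(13 - 45\right)^{2} = \left(-32\right)^{2} = 1024$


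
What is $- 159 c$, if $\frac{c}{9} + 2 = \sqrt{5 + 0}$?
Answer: $2862 - 1431 \sqrt{5} \approx -337.81$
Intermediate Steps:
$c = -18 + 9 \sqrt{5}$ ($c = -18 + 9 \sqrt{5 + 0} = -18 + 9 \sqrt{5} \approx 2.1246$)
$- 159 c = - 159 \left(-18 + 9 \sqrt{5}\right) = 2862 - 1431 \sqrt{5}$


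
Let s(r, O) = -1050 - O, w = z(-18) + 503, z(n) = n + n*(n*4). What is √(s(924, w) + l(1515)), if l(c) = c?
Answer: 2*I*√329 ≈ 36.277*I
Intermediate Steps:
z(n) = n + 4*n² (z(n) = n + n*(4*n) = n + 4*n²)
w = 1781 (w = -18*(1 + 4*(-18)) + 503 = -18*(1 - 72) + 503 = -18*(-71) + 503 = 1278 + 503 = 1781)
√(s(924, w) + l(1515)) = √((-1050 - 1*1781) + 1515) = √((-1050 - 1781) + 1515) = √(-2831 + 1515) = √(-1316) = 2*I*√329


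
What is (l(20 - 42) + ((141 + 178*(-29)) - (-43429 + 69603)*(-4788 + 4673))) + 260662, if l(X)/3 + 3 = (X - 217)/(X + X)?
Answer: 143688965/44 ≈ 3.2657e+6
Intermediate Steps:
l(X) = -9 + 3*(-217 + X)/(2*X) (l(X) = -9 + 3*((X - 217)/(X + X)) = -9 + 3*((-217 + X)/((2*X))) = -9 + 3*((-217 + X)*(1/(2*X))) = -9 + 3*((-217 + X)/(2*X)) = -9 + 3*(-217 + X)/(2*X))
(l(20 - 42) + ((141 + 178*(-29)) - (-43429 + 69603)*(-4788 + 4673))) + 260662 = (3*(-217 - 5*(20 - 42))/(2*(20 - 42)) + ((141 + 178*(-29)) - (-43429 + 69603)*(-4788 + 4673))) + 260662 = ((3/2)*(-217 - 5*(-22))/(-22) + ((141 - 5162) - 26174*(-115))) + 260662 = ((3/2)*(-1/22)*(-217 + 110) + (-5021 - 1*(-3010010))) + 260662 = ((3/2)*(-1/22)*(-107) + (-5021 + 3010010)) + 260662 = (321/44 + 3004989) + 260662 = 132219837/44 + 260662 = 143688965/44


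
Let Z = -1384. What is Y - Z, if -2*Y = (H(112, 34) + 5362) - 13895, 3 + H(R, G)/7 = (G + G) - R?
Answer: 5815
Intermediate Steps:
H(R, G) = -21 - 7*R + 14*G (H(R, G) = -21 + 7*((G + G) - R) = -21 + 7*(2*G - R) = -21 + 7*(-R + 2*G) = -21 + (-7*R + 14*G) = -21 - 7*R + 14*G)
Y = 4431 (Y = -(((-21 - 7*112 + 14*34) + 5362) - 13895)/2 = -(((-21 - 784 + 476) + 5362) - 13895)/2 = -((-329 + 5362) - 13895)/2 = -(5033 - 13895)/2 = -½*(-8862) = 4431)
Y - Z = 4431 - 1*(-1384) = 4431 + 1384 = 5815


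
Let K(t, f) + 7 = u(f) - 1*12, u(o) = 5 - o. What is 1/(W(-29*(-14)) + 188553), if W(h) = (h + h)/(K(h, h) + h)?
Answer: 1/188495 ≈ 5.3052e-6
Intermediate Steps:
K(t, f) = -14 - f (K(t, f) = -7 + ((5 - f) - 1*12) = -7 + ((5 - f) - 12) = -7 + (-7 - f) = -14 - f)
W(h) = -h/7 (W(h) = (h + h)/((-14 - h) + h) = (2*h)/(-14) = (2*h)*(-1/14) = -h/7)
1/(W(-29*(-14)) + 188553) = 1/(-(-29)*(-14)/7 + 188553) = 1/(-1/7*406 + 188553) = 1/(-58 + 188553) = 1/188495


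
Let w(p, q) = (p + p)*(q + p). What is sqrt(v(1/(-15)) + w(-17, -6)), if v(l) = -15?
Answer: sqrt(767) ≈ 27.695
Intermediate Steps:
w(p, q) = 2*p*(p + q) (w(p, q) = (2*p)*(p + q) = 2*p*(p + q))
sqrt(v(1/(-15)) + w(-17, -6)) = sqrt(-15 + 2*(-17)*(-17 - 6)) = sqrt(-15 + 2*(-17)*(-23)) = sqrt(-15 + 782) = sqrt(767)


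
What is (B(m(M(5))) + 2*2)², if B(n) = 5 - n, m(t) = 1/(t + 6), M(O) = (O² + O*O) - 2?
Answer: 235225/2916 ≈ 80.667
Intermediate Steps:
M(O) = -2 + 2*O² (M(O) = (O² + O²) - 2 = 2*O² - 2 = -2 + 2*O²)
m(t) = 1/(6 + t)
(B(m(M(5))) + 2*2)² = ((5 - 1/(6 + (-2 + 2*5²))) + 2*2)² = ((5 - 1/(6 + (-2 + 2*25))) + 4)² = ((5 - 1/(6 + (-2 + 50))) + 4)² = ((5 - 1/(6 + 48)) + 4)² = ((5 - 1/54) + 4)² = (269/54 + 4)² = (485/54)² = 235225/2916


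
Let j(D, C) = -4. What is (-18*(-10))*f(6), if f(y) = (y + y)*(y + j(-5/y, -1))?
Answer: 4320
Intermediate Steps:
f(y) = 2*y*(-4 + y) (f(y) = (y + y)*(y - 4) = (2*y)*(-4 + y) = 2*y*(-4 + y))
(-18*(-10))*f(6) = (-18*(-10))*(2*6*(-4 + 6)) = 180*(2*6*2) = 180*24 = 4320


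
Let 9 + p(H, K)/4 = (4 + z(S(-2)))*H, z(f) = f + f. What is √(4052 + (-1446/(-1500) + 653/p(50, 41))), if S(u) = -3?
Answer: √120338677585/5450 ≈ 63.651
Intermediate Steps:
z(f) = 2*f
p(H, K) = -36 - 8*H (p(H, K) = -36 + 4*((4 + 2*(-3))*H) = -36 + 4*((4 - 6)*H) = -36 + 4*(-2*H) = -36 - 8*H)
√(4052 + (-1446/(-1500) + 653/p(50, 41))) = √(4052 + (-1446/(-1500) + 653/(-36 - 8*50))) = √(4052 + (-1446*(-1/1500) + 653/(-36 - 400))) = √(4052 + (241/250 + 653/(-436))) = √(4052 + (241/250 + 653*(-1/436))) = √(4052 + (241/250 - 653/436)) = √(4052 - 29087/54500) = √(220804913/54500) = √120338677585/5450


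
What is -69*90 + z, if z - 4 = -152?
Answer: -6358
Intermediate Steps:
z = -148 (z = 4 - 152 = -148)
-69*90 + z = -69*90 - 148 = -6210 - 148 = -6358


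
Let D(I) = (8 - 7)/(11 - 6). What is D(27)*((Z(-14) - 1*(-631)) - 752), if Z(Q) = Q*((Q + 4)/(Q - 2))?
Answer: -519/20 ≈ -25.950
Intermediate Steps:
Z(Q) = Q*(4 + Q)/(-2 + Q) (Z(Q) = Q*((4 + Q)/(-2 + Q)) = Q*(4 + Q)/(-2 + Q))
D(I) = 1/5
D(27)*((Z(-14) - 1*(-631)) - 752) = ((-14*(4 - 14)/(-2 - 14) - 1*(-631)) - 752)/5 = ((-14*(-10)/(-16) + 631) - 752)/5 = ((-14*(-1/16)*(-10) + 631) - 752)/5 = ((-35/4 + 631) - 752)/5 = (2489/4 - 752)/5 = (1/5)*(-519/4) = -519/20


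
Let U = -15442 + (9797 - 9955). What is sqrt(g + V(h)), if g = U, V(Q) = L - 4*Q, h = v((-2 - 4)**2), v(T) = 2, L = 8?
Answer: 20*I*sqrt(39) ≈ 124.9*I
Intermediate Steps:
h = 2
V(Q) = 8 - 4*Q
U = -15600 (U = -15442 - 158 = -15600)
g = -15600
sqrt(g + V(h)) = sqrt(-15600 + (8 - 4*2)) = sqrt(-15600 + (8 - 8)) = sqrt(-15600 + 0) = sqrt(-15600) = 20*I*sqrt(39)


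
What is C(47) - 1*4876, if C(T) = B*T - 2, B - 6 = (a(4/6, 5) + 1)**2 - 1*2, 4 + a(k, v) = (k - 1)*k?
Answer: -340363/81 ≈ -4202.0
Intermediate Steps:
a(k, v) = -4 + k*(-1 + k) (a(k, v) = -4 + (k - 1)*k = -4 + (-1 + k)*k = -4 + k*(-1 + k))
B = 1165/81 (B = 6 + (((-4 + (4/6)**2 - 4/6) + 1)**2 - 1*2) = 6 + (((-4 + (4*(1/6))**2 - 4/6) + 1)**2 - 2) = 6 + (((-4 + (2/3)**2 - 1*2/3) + 1)**2 - 2) = 6 + (((-4 + 4/9 - 2/3) + 1)**2 - 2) = 6 + ((-38/9 + 1)**2 - 2) = 6 + ((-29/9)**2 - 2) = 6 + (841/81 - 2) = 6 + 679/81 = 1165/81 ≈ 14.383)
C(T) = -2 + 1165*T/81 (C(T) = 1165*T/81 - 2 = -2 + 1165*T/81)
C(47) - 1*4876 = (-2 + (1165/81)*47) - 1*4876 = (-2 + 54755/81) - 4876 = 54593/81 - 4876 = -340363/81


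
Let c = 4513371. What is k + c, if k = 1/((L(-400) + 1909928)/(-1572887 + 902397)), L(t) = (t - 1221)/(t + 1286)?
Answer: 7637501381268637/1692194587 ≈ 4.5134e+6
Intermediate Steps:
L(t) = (-1221 + t)/(1286 + t)
k = -594054140/1692194587 (k = 1/(((-1221 - 400)/(1286 - 400) + 1909928)/(-1572887 + 902397)) = 1/((-1621/886 + 1909928)/(-670490)) = 1/(((1/886)*(-1621) + 1909928)*(-1/670490)) = 1/((-1621/886 + 1909928)*(-1/670490)) = 1/((1692194587/886)*(-1/670490)) = 1/(-1692194587/594054140) = -594054140/1692194587 ≈ -0.35106)
k + c = -594054140/1692194587 + 4513371 = 7637501381268637/1692194587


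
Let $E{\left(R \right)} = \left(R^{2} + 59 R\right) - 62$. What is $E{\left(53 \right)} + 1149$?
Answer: $7023$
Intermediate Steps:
$E{\left(R \right)} = -62 + R^{2} + 59 R$
$E{\left(53 \right)} + 1149 = \left(-62 + 53^{2} + 59 \cdot 53\right) + 1149 = \left(-62 + 2809 + 3127\right) + 1149 = 5874 + 1149 = 7023$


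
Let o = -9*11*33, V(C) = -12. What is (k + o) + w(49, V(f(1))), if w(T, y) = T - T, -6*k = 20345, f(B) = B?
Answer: -39947/6 ≈ -6657.8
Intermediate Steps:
o = -3267 (o = -99*33 = -3267)
k = -20345/6 (k = -⅙*20345 = -20345/6 ≈ -3390.8)
w(T, y) = 0
(k + o) + w(49, V(f(1))) = (-20345/6 - 3267) + 0 = -39947/6 + 0 = -39947/6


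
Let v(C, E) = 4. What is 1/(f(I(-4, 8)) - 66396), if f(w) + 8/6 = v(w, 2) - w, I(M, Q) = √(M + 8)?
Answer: -3/199186 ≈ -1.5061e-5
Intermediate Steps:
I(M, Q) = √(8 + M)
f(w) = 8/3 - w (f(w) = -4/3 + (4 - w) = 8/3 - w)
1/(f(I(-4, 8)) - 66396) = 1/((8/3 - √(8 - 4)) - 66396) = 1/((8/3 - √4) - 66396) = 1/((8/3 - 1*2) - 66396) = 1/((8/3 - 2) - 66396) = 1/(⅔ - 66396) = 1/(-199186/3) = -3/199186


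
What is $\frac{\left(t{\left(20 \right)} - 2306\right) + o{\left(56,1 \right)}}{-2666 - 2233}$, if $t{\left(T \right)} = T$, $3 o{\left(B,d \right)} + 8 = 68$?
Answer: $\frac{2266}{4899} \approx 0.46254$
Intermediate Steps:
$o{\left(B,d \right)} = 20$ ($o{\left(B,d \right)} = - \frac{8}{3} + \frac{1}{3} \cdot 68 = - \frac{8}{3} + \frac{68}{3} = 20$)
$\frac{\left(t{\left(20 \right)} - 2306\right) + o{\left(56,1 \right)}}{-2666 - 2233} = \frac{\left(20 - 2306\right) + 20}{-2666 - 2233} = \frac{-2286 + 20}{-4899} = \left(-2266\right) \left(- \frac{1}{4899}\right) = \frac{2266}{4899}$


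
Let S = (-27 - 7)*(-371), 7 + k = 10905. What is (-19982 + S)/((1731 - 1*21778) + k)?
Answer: 7368/9149 ≈ 0.80533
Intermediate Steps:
k = 10898 (k = -7 + 10905 = 10898)
S = 12614 (S = -34*(-371) = 12614)
(-19982 + S)/((1731 - 1*21778) + k) = (-19982 + 12614)/((1731 - 1*21778) + 10898) = -7368/((1731 - 21778) + 10898) = -7368/(-20047 + 10898) = -7368/(-9149) = -7368*(-1/9149) = 7368/9149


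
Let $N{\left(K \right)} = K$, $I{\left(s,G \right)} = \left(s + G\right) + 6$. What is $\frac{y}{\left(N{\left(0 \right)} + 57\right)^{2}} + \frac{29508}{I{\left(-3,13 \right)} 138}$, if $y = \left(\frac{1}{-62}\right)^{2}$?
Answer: $\frac{7677708697}{574501176} \approx 13.364$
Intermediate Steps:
$I{\left(s,G \right)} = 6 + G + s$ ($I{\left(s,G \right)} = \left(G + s\right) + 6 = 6 + G + s$)
$y = \frac{1}{3844}$ ($y = \left(- \frac{1}{62}\right)^{2} = \frac{1}{3844} \approx 0.00026015$)
$\frac{y}{\left(N{\left(0 \right)} + 57\right)^{2}} + \frac{29508}{I{\left(-3,13 \right)} 138} = \frac{1}{3844 \left(0 + 57\right)^{2}} + \frac{29508}{\left(6 + 13 - 3\right) 138} = \frac{1}{3844 \cdot 57^{2}} + \frac{29508}{16 \cdot 138} = \frac{1}{3844 \cdot 3249} + \frac{29508}{2208} = \frac{1}{3844} \cdot \frac{1}{3249} + 29508 \cdot \frac{1}{2208} = \frac{1}{12489156} + \frac{2459}{184} = \frac{7677708697}{574501176}$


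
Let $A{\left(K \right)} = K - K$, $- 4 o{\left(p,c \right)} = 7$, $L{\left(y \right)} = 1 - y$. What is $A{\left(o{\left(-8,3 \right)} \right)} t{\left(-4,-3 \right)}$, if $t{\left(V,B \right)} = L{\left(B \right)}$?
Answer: $0$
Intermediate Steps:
$o{\left(p,c \right)} = - \frac{7}{4}$ ($o{\left(p,c \right)} = \left(- \frac{1}{4}\right) 7 = - \frac{7}{4}$)
$t{\left(V,B \right)} = 1 - B$
$A{\left(K \right)} = 0$
$A{\left(o{\left(-8,3 \right)} \right)} t{\left(-4,-3 \right)} = 0 \left(1 - -3\right) = 0 \left(1 + 3\right) = 0 \cdot 4 = 0$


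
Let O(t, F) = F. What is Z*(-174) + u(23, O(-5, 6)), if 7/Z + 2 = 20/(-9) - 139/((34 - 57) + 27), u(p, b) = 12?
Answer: 60684/1403 ≈ 43.253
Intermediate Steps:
Z = -252/1403 (Z = 7/(-2 + (20/(-9) - 139/((34 - 57) + 27))) = 7/(-2 + (20*(-⅑) - 139/(-23 + 27))) = 7/(-2 + (-20/9 - 139/4)) = 7/(-2 - 1331/36) = 7/(-1403/36) = 7*(-36/1403) = -252/1403 ≈ -0.17962)
Z*(-174) + u(23, O(-5, 6)) = -252/1403*(-174) + 12 = 43848/1403 + 12 = 60684/1403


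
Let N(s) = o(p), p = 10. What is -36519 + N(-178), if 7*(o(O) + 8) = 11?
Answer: -255678/7 ≈ -36525.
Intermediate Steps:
o(O) = -45/7 (o(O) = -8 + (⅐)*11 = -8 + 11/7 = -45/7)
N(s) = -45/7
-36519 + N(-178) = -36519 - 45/7 = -255678/7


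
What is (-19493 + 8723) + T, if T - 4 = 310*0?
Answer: -10766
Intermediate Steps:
T = 4 (T = 4 + 310*0 = 4 + 0 = 4)
(-19493 + 8723) + T = (-19493 + 8723) + 4 = -10770 + 4 = -10766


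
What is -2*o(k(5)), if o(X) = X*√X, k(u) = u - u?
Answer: 0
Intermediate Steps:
k(u) = 0
o(X) = X^(3/2)
-2*o(k(5)) = -2*0^(3/2) = -2*0 = 0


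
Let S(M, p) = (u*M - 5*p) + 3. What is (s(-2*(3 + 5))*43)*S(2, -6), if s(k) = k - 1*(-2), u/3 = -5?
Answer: -1806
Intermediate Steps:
u = -15 (u = 3*(-5) = -15)
S(M, p) = 3 - 15*M - 5*p (S(M, p) = (-15*M - 5*p) + 3 = 3 - 15*M - 5*p)
s(k) = 2 + k (s(k) = k + 2 = 2 + k)
(s(-2*(3 + 5))*43)*S(2, -6) = ((2 - 2*(3 + 5))*43)*(3 - 15*2 - 5*(-6)) = ((2 - 2*8)*43)*(3 - 30 + 30) = ((2 - 16)*43)*3 = -14*43*3 = -602*3 = -1806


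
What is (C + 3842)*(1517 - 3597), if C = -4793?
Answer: 1978080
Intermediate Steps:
(C + 3842)*(1517 - 3597) = (-4793 + 3842)*(1517 - 3597) = -951*(-2080) = 1978080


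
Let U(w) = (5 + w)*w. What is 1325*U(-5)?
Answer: 0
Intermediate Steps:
U(w) = w*(5 + w)
1325*U(-5) = 1325*(-5*(5 - 5)) = 1325*(-5*0) = 1325*0 = 0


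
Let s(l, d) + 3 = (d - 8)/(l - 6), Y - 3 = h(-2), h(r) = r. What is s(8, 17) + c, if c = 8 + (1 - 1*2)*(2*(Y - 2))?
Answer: 23/2 ≈ 11.500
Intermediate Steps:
Y = 1 (Y = 3 - 2 = 1)
s(l, d) = -3 + (-8 + d)/(-6 + l) (s(l, d) = -3 + (d - 8)/(l - 6) = -3 + (-8 + d)/(-6 + l))
c = 10 (c = 8 + (1 - 1*2)*(2*(1 - 2)) = 8 + (1 - 2)*(2*(-1)) = 8 - 1*(-2) = 8 + 2 = 10)
s(8, 17) + c = (10 + 17 - 3*8)/(-6 + 8) + 10 = (10 + 17 - 24)/2 + 10 = (1/2)*3 + 10 = 3/2 + 10 = 23/2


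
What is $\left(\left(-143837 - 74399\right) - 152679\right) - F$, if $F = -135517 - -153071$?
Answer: $-388469$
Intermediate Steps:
$F = 17554$ ($F = -135517 + 153071 = 17554$)
$\left(\left(-143837 - 74399\right) - 152679\right) - F = \left(\left(-143837 - 74399\right) - 152679\right) - 17554 = \left(-218236 - 152679\right) - 17554 = -370915 - 17554 = -388469$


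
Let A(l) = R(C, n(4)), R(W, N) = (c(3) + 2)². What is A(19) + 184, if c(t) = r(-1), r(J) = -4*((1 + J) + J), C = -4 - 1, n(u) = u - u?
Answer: 220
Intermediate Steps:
n(u) = 0
C = -5
r(J) = -4 - 8*J (r(J) = -4*(1 + 2*J) = -4 - 8*J)
c(t) = 4 (c(t) = -4 - 8*(-1) = -4 + 8 = 4)
R(W, N) = 36 (R(W, N) = (4 + 2)² = 6² = 36)
A(l) = 36
A(19) + 184 = 36 + 184 = 220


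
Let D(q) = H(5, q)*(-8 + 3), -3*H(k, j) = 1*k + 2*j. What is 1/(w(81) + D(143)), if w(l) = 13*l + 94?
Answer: 1/1632 ≈ 0.00061275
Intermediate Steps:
H(k, j) = -2*j/3 - k/3 (H(k, j) = -(1*k + 2*j)/3 = -(k + 2*j)/3 = -2*j/3 - k/3)
w(l) = 94 + 13*l
D(q) = 25/3 + 10*q/3 (D(q) = (-2*q/3 - ⅓*5)*(-8 + 3) = (-2*q/3 - 5/3)*(-5) = (-5/3 - 2*q/3)*(-5) = 25/3 + 10*q/3)
1/(w(81) + D(143)) = 1/((94 + 13*81) + (25/3 + (10/3)*143)) = 1/((94 + 1053) + (25/3 + 1430/3)) = 1/(1147 + 485) = 1/1632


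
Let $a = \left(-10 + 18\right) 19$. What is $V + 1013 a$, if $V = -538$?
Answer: $153438$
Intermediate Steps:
$a = 152$ ($a = 8 \cdot 19 = 152$)
$V + 1013 a = -538 + 1013 \cdot 152 = -538 + 153976 = 153438$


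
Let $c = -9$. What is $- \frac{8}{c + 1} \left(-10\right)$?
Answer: $-10$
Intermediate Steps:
$- \frac{8}{c + 1} \left(-10\right) = - \frac{8}{-9 + 1} \left(-10\right) = - \frac{8}{-8} \left(-10\right) = \left(-8\right) \left(- \frac{1}{8}\right) \left(-10\right) = 1 \left(-10\right) = -10$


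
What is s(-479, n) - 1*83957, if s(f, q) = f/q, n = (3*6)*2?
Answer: -3022931/36 ≈ -83970.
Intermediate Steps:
n = 36 (n = 18*2 = 36)
s(-479, n) - 1*83957 = -479/36 - 1*83957 = -479*1/36 - 83957 = -479/36 - 83957 = -3022931/36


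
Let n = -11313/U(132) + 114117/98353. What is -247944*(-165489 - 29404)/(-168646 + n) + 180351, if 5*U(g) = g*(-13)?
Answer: -1007760958550146725/9485752780997 ≈ -1.0624e+5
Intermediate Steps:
U(g) = -13*g/5 (U(g) = (g*(-13))/5 = (-13*g)/5 = -13*g/5)
n = 1919720739/56257916 (n = -11313/((-13/5*132)) + 114117/98353 = -11313/(-1716/5) + 114117*(1/98353) = -11313*(-5/1716) + 114117/98353 = 18855/572 + 114117/98353 = 1919720739/56257916 ≈ 34.124)
-247944*(-165489 - 29404)/(-168646 + n) + 180351 = -247944*(-165489 - 29404)/(-168646 + 1919720739/56257916) + 180351 = -247944/((-9485752780997/56257916/(-194893))) + 180351 = -247944/((-9485752780997/56257916*(-1/194893))) + 180351 = -247944/9485752780997/10964274022988 + 180351 = -247944*10964274022988/9485752780997 + 180351 = -2718525958355736672/9485752780997 + 180351 = -1007760958550146725/9485752780997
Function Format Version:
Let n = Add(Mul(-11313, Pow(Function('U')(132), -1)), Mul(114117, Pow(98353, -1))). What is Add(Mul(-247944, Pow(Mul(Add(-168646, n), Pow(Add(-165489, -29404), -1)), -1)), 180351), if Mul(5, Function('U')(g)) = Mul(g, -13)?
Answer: Rational(-1007760958550146725, 9485752780997) ≈ -1.0624e+5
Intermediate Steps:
Function('U')(g) = Mul(Rational(-13, 5), g) (Function('U')(g) = Mul(Rational(1, 5), Mul(g, -13)) = Mul(Rational(1, 5), Mul(-13, g)) = Mul(Rational(-13, 5), g))
n = Rational(1919720739, 56257916) (n = Add(Mul(-11313, Pow(Mul(Rational(-13, 5), 132), -1)), Mul(114117, Pow(98353, -1))) = Add(Mul(-11313, Pow(Rational(-1716, 5), -1)), Mul(114117, Rational(1, 98353))) = Add(Mul(-11313, Rational(-5, 1716)), Rational(114117, 98353)) = Add(Rational(18855, 572), Rational(114117, 98353)) = Rational(1919720739, 56257916) ≈ 34.124)
Add(Mul(-247944, Pow(Mul(Add(-168646, n), Pow(Add(-165489, -29404), -1)), -1)), 180351) = Add(Mul(-247944, Pow(Mul(Add(-168646, Rational(1919720739, 56257916)), Pow(Add(-165489, -29404), -1)), -1)), 180351) = Add(Mul(-247944, Pow(Mul(Rational(-9485752780997, 56257916), Pow(-194893, -1)), -1)), 180351) = Add(Mul(-247944, Pow(Mul(Rational(-9485752780997, 56257916), Rational(-1, 194893)), -1)), 180351) = Add(Mul(-247944, Pow(Rational(9485752780997, 10964274022988), -1)), 180351) = Add(Mul(-247944, Rational(10964274022988, 9485752780997)), 180351) = Add(Rational(-2718525958355736672, 9485752780997), 180351) = Rational(-1007760958550146725, 9485752780997)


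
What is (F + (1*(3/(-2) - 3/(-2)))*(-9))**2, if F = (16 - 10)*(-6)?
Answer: 1296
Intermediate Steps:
F = -36 (F = 6*(-6) = -36)
(F + (1*(3/(-2) - 3/(-2)))*(-9))**2 = (-36 + (1*(3/(-2) - 3/(-2)))*(-9))**2 = (-36 + (1*(3*(-1/2) - 3*(-1/2)))*(-9))**2 = (-36 + (1*(-3/2 + 3/2))*(-9))**2 = (-36 + (1*0)*(-9))**2 = (-36 + 0*(-9))**2 = (-36 + 0)**2 = (-36)**2 = 1296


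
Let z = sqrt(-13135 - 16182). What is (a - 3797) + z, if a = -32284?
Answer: -36081 + I*sqrt(29317) ≈ -36081.0 + 171.22*I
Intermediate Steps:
z = I*sqrt(29317) (z = sqrt(-29317) = I*sqrt(29317) ≈ 171.22*I)
(a - 3797) + z = (-32284 - 3797) + I*sqrt(29317) = -36081 + I*sqrt(29317)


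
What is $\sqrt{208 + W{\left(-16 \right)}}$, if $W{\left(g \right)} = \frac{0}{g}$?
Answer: $4 \sqrt{13} \approx 14.422$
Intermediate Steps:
$W{\left(g \right)} = 0$
$\sqrt{208 + W{\left(-16 \right)}} = \sqrt{208 + 0} = \sqrt{208} = 4 \sqrt{13}$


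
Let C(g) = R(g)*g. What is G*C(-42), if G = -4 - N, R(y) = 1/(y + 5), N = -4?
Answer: 0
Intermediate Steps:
R(y) = 1/(5 + y)
C(g) = g/(5 + g)
G = 0 (G = -4 - 1*(-4) = -4 + 4 = 0)
G*C(-42) = 0*(-42/(5 - 42)) = 0*(-42/(-37)) = 0*(-42*(-1/37)) = 0*(42/37) = 0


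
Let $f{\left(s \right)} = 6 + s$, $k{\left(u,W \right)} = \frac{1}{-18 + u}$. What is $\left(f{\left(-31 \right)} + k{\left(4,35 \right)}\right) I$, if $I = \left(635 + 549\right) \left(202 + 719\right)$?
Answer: $- \frac{191376432}{7} \approx -2.7339 \cdot 10^{7}$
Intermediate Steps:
$I = 1090464$ ($I = 1184 \cdot 921 = 1090464$)
$\left(f{\left(-31 \right)} + k{\left(4,35 \right)}\right) I = \left(\left(6 - 31\right) + \frac{1}{-18 + 4}\right) 1090464 = \left(-25 + \frac{1}{-14}\right) 1090464 = \left(-25 - \frac{1}{14}\right) 1090464 = \left(- \frac{351}{14}\right) 1090464 = - \frac{191376432}{7}$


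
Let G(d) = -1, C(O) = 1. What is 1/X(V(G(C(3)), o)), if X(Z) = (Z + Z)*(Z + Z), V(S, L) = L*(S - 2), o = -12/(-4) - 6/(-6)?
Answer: 1/576 ≈ 0.0017361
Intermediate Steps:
o = 4 (o = -12*(-¼) - 6*(-⅙) = 3 + 1 = 4)
V(S, L) = L*(-2 + S)
X(Z) = 4*Z² (X(Z) = (2*Z)*(2*Z) = 4*Z²)
1/X(V(G(C(3)), o)) = 1/(4*(4*(-2 - 1))²) = 1/(4*(4*(-3))²) = 1/(4*(-12)²) = 1/(4*144) = 1/576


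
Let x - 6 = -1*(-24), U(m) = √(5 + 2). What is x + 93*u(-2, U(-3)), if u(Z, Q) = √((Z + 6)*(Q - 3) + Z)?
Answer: 30 + 93*√(-14 + 4*√7) ≈ 30.0 + 171.91*I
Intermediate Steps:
U(m) = √7
u(Z, Q) = √(Z + (-3 + Q)*(6 + Z)) (u(Z, Q) = √((6 + Z)*(-3 + Q) + Z) = √((-3 + Q)*(6 + Z) + Z) = √(Z + (-3 + Q)*(6 + Z)))
x = 30 (x = 6 - 1*(-24) = 6 + 24 = 30)
x + 93*u(-2, U(-3)) = 30 + 93*√(-18 - 2*(-2) + 6*√7 + √7*(-2)) = 30 + 93*√(-18 + 4 + 6*√7 - 2*√7) = 30 + 93*√(-14 + 4*√7)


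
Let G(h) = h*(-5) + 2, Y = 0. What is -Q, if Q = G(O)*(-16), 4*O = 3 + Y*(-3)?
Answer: -28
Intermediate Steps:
O = 3/4 (O = (3 + 0*(-3))/4 = (3 + 0)/4 = (1/4)*3 = 3/4 ≈ 0.75000)
G(h) = 2 - 5*h (G(h) = -5*h + 2 = 2 - 5*h)
Q = 28 (Q = (2 - 5*3/4)*(-16) = (2 - 15/4)*(-16) = -7/4*(-16) = 28)
-Q = -1*28 = -28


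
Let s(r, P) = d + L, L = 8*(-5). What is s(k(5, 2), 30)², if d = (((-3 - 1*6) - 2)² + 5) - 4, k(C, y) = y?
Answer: 6724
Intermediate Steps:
L = -40
d = 122 (d = (((-3 - 6) - 2)² + 5) - 4 = ((-9 - 2)² + 5) - 4 = ((-11)² + 5) - 4 = (121 + 5) - 4 = 126 - 4 = 122)
s(r, P) = 82 (s(r, P) = 122 - 40 = 82)
s(k(5, 2), 30)² = 82² = 6724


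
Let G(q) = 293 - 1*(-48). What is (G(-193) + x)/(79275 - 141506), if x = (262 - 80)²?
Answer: -33465/62231 ≈ -0.53775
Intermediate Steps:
x = 33124 (x = 182² = 33124)
G(q) = 341 (G(q) = 293 + 48 = 341)
(G(-193) + x)/(79275 - 141506) = (341 + 33124)/(79275 - 141506) = 33465/(-62231) = 33465*(-1/62231) = -33465/62231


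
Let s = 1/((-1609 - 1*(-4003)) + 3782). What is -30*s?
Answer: -15/3088 ≈ -0.0048575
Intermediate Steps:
s = 1/6176 (s = 1/((-1609 + 4003) + 3782) = 1/(2394 + 3782) = 1/6176 ≈ 0.00016192)
-30*s = -30*1/6176 = -15/3088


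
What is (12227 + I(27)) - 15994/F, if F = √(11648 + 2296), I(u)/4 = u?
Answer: 12335 - 7997*√3486/3486 ≈ 12200.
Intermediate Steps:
I(u) = 4*u
F = 2*√3486 (F = √13944 = 2*√3486 ≈ 118.08)
(12227 + I(27)) - 15994/F = (12227 + 4*27) - 15994*√3486/6972 = (12227 + 108) - 7997*√3486/3486 = 12335 - 7997*√3486/3486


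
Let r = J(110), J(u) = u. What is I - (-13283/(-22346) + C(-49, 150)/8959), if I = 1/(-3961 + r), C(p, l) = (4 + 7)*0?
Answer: -51175179/86054446 ≈ -0.59468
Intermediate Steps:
C(p, l) = 0 (C(p, l) = 11*0 = 0)
r = 110
I = -1/3851 (I = 1/(-3961 + 110) = 1/(-3851) = -1/3851 ≈ -0.00025967)
I - (-13283/(-22346) + C(-49, 150)/8959) = -1/3851 - (-13283/(-22346) + 0/8959) = -1/3851 - (-13283*(-1/22346) + 0*(1/8959)) = -1/3851 - (13283/22346 + 0) = -1/3851 - 1*13283/22346 = -1/3851 - 13283/22346 = -51175179/86054446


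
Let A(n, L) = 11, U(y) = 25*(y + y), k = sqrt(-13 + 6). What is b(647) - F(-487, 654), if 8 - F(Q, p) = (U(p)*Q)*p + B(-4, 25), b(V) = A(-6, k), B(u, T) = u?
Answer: -10414884601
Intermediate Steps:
k = I*sqrt(7) (k = sqrt(-7) = I*sqrt(7) ≈ 2.6458*I)
U(y) = 50*y (U(y) = 25*(2*y) = 50*y)
b(V) = 11
F(Q, p) = 12 - 50*Q*p**2 (F(Q, p) = 8 - (((50*p)*Q)*p - 4) = 8 - ((50*Q*p)*p - 4) = 8 - (50*Q*p**2 - 4) = 8 - (-4 + 50*Q*p**2) = 8 + (4 - 50*Q*p**2) = 12 - 50*Q*p**2)
b(647) - F(-487, 654) = 11 - (12 - 50*(-487)*654**2) = 11 - (12 - 50*(-487)*427716) = 11 - (12 + 10414884600) = 11 - 1*10414884612 = 11 - 10414884612 = -10414884601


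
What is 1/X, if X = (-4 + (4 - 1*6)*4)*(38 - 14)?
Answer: -1/288 ≈ -0.0034722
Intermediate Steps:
X = -288 (X = (-4 + (4 - 6)*4)*24 = (-4 - 2*4)*24 = (-4 - 8)*24 = -12*24 = -288)
1/X = 1/(-288) = -1/288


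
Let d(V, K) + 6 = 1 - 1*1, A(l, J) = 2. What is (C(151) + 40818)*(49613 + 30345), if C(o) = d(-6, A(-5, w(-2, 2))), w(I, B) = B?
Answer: 3263245896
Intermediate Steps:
d(V, K) = -6 (d(V, K) = -6 + (1 - 1*1) = -6 + (1 - 1) = -6 + 0 = -6)
C(o) = -6
(C(151) + 40818)*(49613 + 30345) = (-6 + 40818)*(49613 + 30345) = 40812*79958 = 3263245896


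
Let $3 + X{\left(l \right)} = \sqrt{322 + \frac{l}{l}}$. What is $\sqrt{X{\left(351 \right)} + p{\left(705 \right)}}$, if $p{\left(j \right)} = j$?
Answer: $\sqrt{702 + \sqrt{323}} \approx 26.832$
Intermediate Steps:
$X{\left(l \right)} = -3 + \sqrt{323}$ ($X{\left(l \right)} = -3 + \sqrt{322 + \frac{l}{l}} = -3 + \sqrt{322 + 1} = -3 + \sqrt{323}$)
$\sqrt{X{\left(351 \right)} + p{\left(705 \right)}} = \sqrt{\left(-3 + \sqrt{323}\right) + 705} = \sqrt{702 + \sqrt{323}}$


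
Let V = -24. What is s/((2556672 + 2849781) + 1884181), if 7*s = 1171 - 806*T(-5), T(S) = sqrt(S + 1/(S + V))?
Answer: 1171/51034438 - 31*I*sqrt(4234)/56923027 ≈ 2.2945e-5 - 3.5436e-5*I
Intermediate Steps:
T(S) = sqrt(S + 1/(-24 + S)) (T(S) = sqrt(S + 1/(S - 24)) = sqrt(S + 1/(-24 + S)))
s = 1171/7 - 806*I*sqrt(4234)/203 (s = (1171 - 806*sqrt(1 - 5*(-24 - 5))*(I*sqrt(29)/29))/7 = (1171 - 806*sqrt(1 - 5*(-29))*(I*sqrt(29)/29))/7 = (1171 - 806*I*sqrt(29)*sqrt(1 + 145)/29)/7 = (1171 - 806*I*sqrt(4234)/29)/7 = 1171/7 - 806*I*sqrt(4234)/203 ≈ 167.29 - 258.35*I)
s/((2556672 + 2849781) + 1884181) = (1171/7 - 806*I*sqrt(4234)/203)/((2556672 + 2849781) + 1884181) = (1171/7 - 806*I*sqrt(4234)/203)/(5406453 + 1884181) = (1171/7 - 806*I*sqrt(4234)/203)/7290634 = (1171/7 - 806*I*sqrt(4234)/203)*(1/7290634) = 1171/51034438 - 31*I*sqrt(4234)/56923027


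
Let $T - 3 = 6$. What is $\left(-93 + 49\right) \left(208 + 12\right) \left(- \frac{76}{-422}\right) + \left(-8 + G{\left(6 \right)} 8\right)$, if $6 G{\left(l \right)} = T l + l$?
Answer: $- \frac{352648}{211} \approx -1671.3$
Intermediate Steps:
$T = 9$ ($T = 3 + 6 = 9$)
$G{\left(l \right)} = \frac{5 l}{3}$ ($G{\left(l \right)} = \frac{9 l + l}{6} = \frac{10 l}{6} = \frac{5 l}{3}$)
$\left(-93 + 49\right) \left(208 + 12\right) \left(- \frac{76}{-422}\right) + \left(-8 + G{\left(6 \right)} 8\right) = \left(-93 + 49\right) \left(208 + 12\right) \left(- \frac{76}{-422}\right) - \left(8 - \frac{5}{3} \cdot 6 \cdot 8\right) = \left(-44\right) 220 \left(\left(-76\right) \left(- \frac{1}{422}\right)\right) + \left(-8 + 10 \cdot 8\right) = \left(-9680\right) \frac{38}{211} + \left(-8 + 80\right) = - \frac{367840}{211} + 72 = - \frac{352648}{211}$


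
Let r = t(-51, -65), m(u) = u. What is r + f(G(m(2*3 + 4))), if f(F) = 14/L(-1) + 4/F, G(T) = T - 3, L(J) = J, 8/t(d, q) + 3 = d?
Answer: -2566/189 ≈ -13.577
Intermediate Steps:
t(d, q) = 8/(-3 + d)
G(T) = -3 + T
f(F) = -14 + 4/F (f(F) = 14/(-1) + 4/F = 14*(-1) + 4/F = -14 + 4/F)
r = -4/27 (r = 8/(-3 - 51) = 8/(-54) = 8*(-1/54) = -4/27 ≈ -0.14815)
r + f(G(m(2*3 + 4))) = -4/27 + (-14 + 4/(-3 + (2*3 + 4))) = -4/27 + (-14 + 4/(-3 + (6 + 4))) = -4/27 + (-14 + 4/(-3 + 10)) = -4/27 + (-14 + 4/7) = -4/27 - 94/7 = -2566/189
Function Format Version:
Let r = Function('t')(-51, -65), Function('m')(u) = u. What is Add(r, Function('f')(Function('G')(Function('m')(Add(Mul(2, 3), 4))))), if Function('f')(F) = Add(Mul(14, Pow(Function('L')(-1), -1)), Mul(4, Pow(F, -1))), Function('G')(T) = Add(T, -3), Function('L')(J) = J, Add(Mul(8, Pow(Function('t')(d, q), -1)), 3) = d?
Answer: Rational(-2566, 189) ≈ -13.577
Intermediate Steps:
Function('t')(d, q) = Mul(8, Pow(Add(-3, d), -1))
Function('G')(T) = Add(-3, T)
Function('f')(F) = Add(-14, Mul(4, Pow(F, -1))) (Function('f')(F) = Add(Mul(14, Pow(-1, -1)), Mul(4, Pow(F, -1))) = Add(Mul(14, -1), Mul(4, Pow(F, -1))) = Add(-14, Mul(4, Pow(F, -1))))
r = Rational(-4, 27) (r = Mul(8, Pow(Add(-3, -51), -1)) = Mul(8, Pow(-54, -1)) = Mul(8, Rational(-1, 54)) = Rational(-4, 27) ≈ -0.14815)
Add(r, Function('f')(Function('G')(Function('m')(Add(Mul(2, 3), 4))))) = Add(Rational(-4, 27), Add(-14, Mul(4, Pow(Add(-3, Add(Mul(2, 3), 4)), -1)))) = Add(Rational(-4, 27), Add(-14, Mul(4, Pow(Add(-3, Add(6, 4)), -1)))) = Add(Rational(-4, 27), Add(-14, Mul(4, Pow(Add(-3, 10), -1)))) = Add(Rational(-4, 27), Add(-14, Mul(4, Pow(7, -1)))) = Add(Rational(-4, 27), Add(-14, Mul(4, Rational(1, 7)))) = Add(Rational(-4, 27), Add(-14, Rational(4, 7))) = Add(Rational(-4, 27), Rational(-94, 7)) = Rational(-2566, 189)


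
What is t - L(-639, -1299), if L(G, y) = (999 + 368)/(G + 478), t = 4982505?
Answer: 802184672/161 ≈ 4.9825e+6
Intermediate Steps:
L(G, y) = 1367/(478 + G)
t - L(-639, -1299) = 4982505 - 1367/(478 - 639) = 4982505 - 1367/(-161) = 4982505 - 1367*(-1)/161 = 4982505 - 1*(-1367/161) = 4982505 + 1367/161 = 802184672/161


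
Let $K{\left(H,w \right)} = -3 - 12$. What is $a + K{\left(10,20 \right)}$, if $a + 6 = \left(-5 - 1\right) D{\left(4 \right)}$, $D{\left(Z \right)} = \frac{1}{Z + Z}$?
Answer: $- \frac{87}{4} \approx -21.75$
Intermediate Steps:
$K{\left(H,w \right)} = -15$ ($K{\left(H,w \right)} = -3 - 12 = -15$)
$D{\left(Z \right)} = \frac{1}{2 Z}$
$a = - \frac{27}{4}$ ($a = -6 + \left(-5 - 1\right) \frac{1}{2 \cdot 4} = -6 - 6 \cdot \frac{1}{2} \cdot \frac{1}{4} = -6 - \frac{3}{4} = - \frac{27}{4} \approx -6.75$)
$a + K{\left(10,20 \right)} = - \frac{27}{4} - 15 = - \frac{87}{4}$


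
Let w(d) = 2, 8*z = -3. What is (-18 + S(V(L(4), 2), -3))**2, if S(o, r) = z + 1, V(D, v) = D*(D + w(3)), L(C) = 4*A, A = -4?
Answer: 19321/64 ≈ 301.89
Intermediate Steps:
z = -3/8 (z = (1/8)*(-3) = -3/8 ≈ -0.37500)
L(C) = -16 (L(C) = 4*(-4) = -16)
V(D, v) = D*(2 + D) (V(D, v) = D*(D + 2) = D*(2 + D))
S(o, r) = 5/8 (S(o, r) = -3/8 + 1 = 5/8)
(-18 + S(V(L(4), 2), -3))**2 = (-18 + 5/8)**2 = (-139/8)**2 = 19321/64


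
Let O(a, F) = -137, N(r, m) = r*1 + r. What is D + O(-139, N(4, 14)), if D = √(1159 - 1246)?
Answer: -137 + I*√87 ≈ -137.0 + 9.3274*I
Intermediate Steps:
N(r, m) = 2*r (N(r, m) = r + r = 2*r)
D = I*√87 (D = √(-87) = I*√87 ≈ 9.3274*I)
D + O(-139, N(4, 14)) = I*√87 - 137 = -137 + I*√87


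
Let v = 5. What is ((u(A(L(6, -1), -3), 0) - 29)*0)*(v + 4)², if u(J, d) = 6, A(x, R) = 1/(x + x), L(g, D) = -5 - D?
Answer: 0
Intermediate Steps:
A(x, R) = 1/(2*x)
((u(A(L(6, -1), -3), 0) - 29)*0)*(v + 4)² = ((6 - 29)*0)*(5 + 4)² = -23*0*9² = 0*81 = 0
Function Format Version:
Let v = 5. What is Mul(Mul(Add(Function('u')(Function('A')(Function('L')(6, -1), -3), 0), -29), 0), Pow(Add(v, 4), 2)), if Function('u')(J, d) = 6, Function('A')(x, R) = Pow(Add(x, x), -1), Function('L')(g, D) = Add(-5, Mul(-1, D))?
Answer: 0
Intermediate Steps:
Function('A')(x, R) = Mul(Rational(1, 2), Pow(x, -1)) (Function('A')(x, R) = Pow(Mul(2, x), -1) = Mul(Rational(1, 2), Pow(x, -1)))
Mul(Mul(Add(Function('u')(Function('A')(Function('L')(6, -1), -3), 0), -29), 0), Pow(Add(v, 4), 2)) = Mul(Mul(Add(6, -29), 0), Pow(Add(5, 4), 2)) = Mul(Mul(-23, 0), Pow(9, 2)) = Mul(0, 81) = 0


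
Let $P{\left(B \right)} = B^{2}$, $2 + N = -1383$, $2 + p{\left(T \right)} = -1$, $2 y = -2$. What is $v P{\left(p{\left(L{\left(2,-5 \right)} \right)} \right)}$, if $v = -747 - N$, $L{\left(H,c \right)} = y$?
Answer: $5742$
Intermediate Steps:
$y = -1$ ($y = \frac{1}{2} \left(-2\right) = -1$)
$L{\left(H,c \right)} = -1$
$p{\left(T \right)} = -3$ ($p{\left(T \right)} = -2 - 1 = -3$)
$N = -1385$ ($N = -2 - 1383 = -1385$)
$v = 638$ ($v = -747 - -1385 = -747 + 1385 = 638$)
$v P{\left(p{\left(L{\left(2,-5 \right)} \right)} \right)} = 638 \left(-3\right)^{2} = 638 \cdot 9 = 5742$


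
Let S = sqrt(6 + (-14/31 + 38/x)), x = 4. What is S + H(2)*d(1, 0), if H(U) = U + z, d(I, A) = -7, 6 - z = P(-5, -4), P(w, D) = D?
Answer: -84 + sqrt(57846)/62 ≈ -80.121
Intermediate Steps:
z = 10 (z = 6 - 1*(-4) = 6 + 4 = 10)
H(U) = 10 + U (H(U) = U + 10 = 10 + U)
S = sqrt(57846)/62 (S = sqrt(6 + (-14/31 + 38/4)) = sqrt(6 + (-14*1/31 + 38*(1/4))) = sqrt(6 + (-14/31 + 19/2)) = sqrt(6 + 561/62) = sqrt(933/62) = sqrt(57846)/62 ≈ 3.8792)
S + H(2)*d(1, 0) = sqrt(57846)/62 + (10 + 2)*(-7) = sqrt(57846)/62 + 12*(-7) = sqrt(57846)/62 - 84 = -84 + sqrt(57846)/62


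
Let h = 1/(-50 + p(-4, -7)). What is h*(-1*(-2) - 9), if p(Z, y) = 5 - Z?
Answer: 7/41 ≈ 0.17073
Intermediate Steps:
h = -1/41 (h = 1/(-50 + (5 - 1*(-4))) = 1/(-50 + (5 + 4)) = 1/(-50 + 9) = 1/(-41) = -1/41 ≈ -0.024390)
h*(-1*(-2) - 9) = -(-1*(-2) - 9)/41 = -(2 - 9)/41 = -1/41*(-7) = 7/41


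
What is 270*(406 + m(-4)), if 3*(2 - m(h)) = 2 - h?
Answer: 109620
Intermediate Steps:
m(h) = 4/3 + h/3 (m(h) = 2 - (2 - h)/3 = 2 + (-⅔ + h/3) = 4/3 + h/3)
270*(406 + m(-4)) = 270*(406 + (4/3 + (⅓)*(-4))) = 270*(406 + (4/3 - 4/3)) = 270*(406 + 0) = 270*406 = 109620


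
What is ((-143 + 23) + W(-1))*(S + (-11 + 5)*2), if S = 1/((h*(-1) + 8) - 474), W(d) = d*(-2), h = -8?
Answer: 324323/229 ≈ 1416.3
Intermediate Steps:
W(d) = -2*d
S = -1/458 (S = 1/((-8*(-1) + 8) - 474) = 1/((8 + 8) - 474) = 1/(16 - 474) = 1/(-458) = -1/458 ≈ -0.0021834)
((-143 + 23) + W(-1))*(S + (-11 + 5)*2) = ((-143 + 23) - 2*(-1))*(-1/458 + (-11 + 5)*2) = (-120 + 2)*(-1/458 - 6*2) = -118*(-1/458 - 12) = -118*(-5497/458) = 324323/229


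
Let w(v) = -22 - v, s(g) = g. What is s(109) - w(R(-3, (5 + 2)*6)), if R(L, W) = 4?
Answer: 135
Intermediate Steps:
s(109) - w(R(-3, (5 + 2)*6)) = 109 - (-22 - 1*4) = 109 - (-22 - 4) = 109 - 1*(-26) = 109 + 26 = 135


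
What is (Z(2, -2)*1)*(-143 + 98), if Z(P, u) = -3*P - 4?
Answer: 450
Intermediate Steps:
Z(P, u) = -4 - 3*P
(Z(2, -2)*1)*(-143 + 98) = ((-4 - 3*2)*1)*(-143 + 98) = ((-4 - 6)*1)*(-45) = -10*1*(-45) = -10*(-45) = 450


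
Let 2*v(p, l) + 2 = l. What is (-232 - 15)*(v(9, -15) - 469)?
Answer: 235885/2 ≈ 1.1794e+5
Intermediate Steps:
v(p, l) = -1 + l/2
(-232 - 15)*(v(9, -15) - 469) = (-232 - 15)*((-1 + (½)*(-15)) - 469) = -247*((-1 - 15/2) - 469) = -247*(-17/2 - 469) = -247*(-955/2) = 235885/2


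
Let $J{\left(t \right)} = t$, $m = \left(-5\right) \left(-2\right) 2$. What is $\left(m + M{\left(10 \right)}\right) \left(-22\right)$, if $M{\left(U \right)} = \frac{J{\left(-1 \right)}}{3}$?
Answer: $- \frac{1298}{3} \approx -432.67$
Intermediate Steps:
$m = 20$ ($m = 10 \cdot 2 = 20$)
$M{\left(U \right)} = - \frac{1}{3}$
$\left(m + M{\left(10 \right)}\right) \left(-22\right) = \left(20 - \frac{1}{3}\right) \left(-22\right) = \frac{59}{3} \left(-22\right) = - \frac{1298}{3}$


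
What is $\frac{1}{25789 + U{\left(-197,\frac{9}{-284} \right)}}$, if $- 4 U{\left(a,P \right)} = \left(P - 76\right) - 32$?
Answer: $\frac{1136}{29326985} \approx 3.8736 \cdot 10^{-5}$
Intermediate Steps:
$U{\left(a,P \right)} = 27 - \frac{P}{4}$ ($U{\left(a,P \right)} = - \frac{\left(P - 76\right) - 32}{4} = - \frac{\left(-76 + P\right) - 32}{4} = - \frac{-108 + P}{4} = 27 - \frac{P}{4}$)
$\frac{1}{25789 + U{\left(-197,\frac{9}{-284} \right)}} = \frac{1}{25789 + \left(27 - \frac{9 \frac{1}{-284}}{4}\right)} = \frac{1}{25789 + \left(27 - \frac{9 \left(- \frac{1}{284}\right)}{4}\right)} = \frac{1}{25789 + \left(27 - - \frac{9}{1136}\right)} = \frac{1}{25789 + \left(27 + \frac{9}{1136}\right)} = \frac{1}{25789 + \frac{30681}{1136}} = \frac{1}{\frac{29326985}{1136}} = \frac{1136}{29326985}$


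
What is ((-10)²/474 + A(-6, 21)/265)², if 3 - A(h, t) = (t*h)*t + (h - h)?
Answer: 410961769969/3944468025 ≈ 104.19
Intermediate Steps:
A(h, t) = 3 - h*t² (A(h, t) = 3 - ((t*h)*t + (h - h)) = 3 - ((h*t)*t + 0) = 3 - (h*t² + 0) = 3 - h*t²)
((-10)²/474 + A(-6, 21)/265)² = ((-10)²/474 + (3 - 1*(-6)*21²)/265)² = (100*(1/474) + (3 - 1*(-6)*441)*(1/265))² = (50/237 + (3 + 2646)*(1/265))² = (50/237 + 2649*(1/265))² = (50/237 + 2649/265)² = (641063/62805)² = 410961769969/3944468025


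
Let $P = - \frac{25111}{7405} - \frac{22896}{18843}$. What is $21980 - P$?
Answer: $\frac{1022521731051}{46510805} \approx 21985.0$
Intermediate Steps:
$P = - \frac{214237151}{46510805}$ ($P = \left(-25111\right) \frac{1}{7405} - \frac{7632}{6281} = - \frac{25111}{7405} - \frac{7632}{6281} = - \frac{214237151}{46510805} \approx -4.6062$)
$21980 - P = 21980 - - \frac{214237151}{46510805} = 21980 + \frac{214237151}{46510805} = \frac{1022521731051}{46510805}$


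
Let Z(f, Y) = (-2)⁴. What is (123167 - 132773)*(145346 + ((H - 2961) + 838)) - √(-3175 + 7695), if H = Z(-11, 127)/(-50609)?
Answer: -69627869030346/50609 - 2*√1130 ≈ -1.3758e+9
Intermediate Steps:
Z(f, Y) = 16
H = -16/50609 (H = 16/(-50609) = 16*(-1/50609) = -16/50609 ≈ -0.00031615)
(123167 - 132773)*(145346 + ((H - 2961) + 838)) - √(-3175 + 7695) = (123167 - 132773)*(145346 + ((-16/50609 - 2961) + 838)) - √(-3175 + 7695) = -9606*(145346 + (-149853265/50609 + 838)) - √4520 = -9606*(145346 - 107442923/50609) - 2*√1130 = -9606*7248372791/50609 - 2*√1130 = -69627869030346/50609 - 2*√1130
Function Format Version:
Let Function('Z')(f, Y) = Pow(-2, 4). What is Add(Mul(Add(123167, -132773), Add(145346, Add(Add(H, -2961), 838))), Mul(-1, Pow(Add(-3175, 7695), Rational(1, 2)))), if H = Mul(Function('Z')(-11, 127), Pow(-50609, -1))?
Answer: Add(Rational(-69627869030346, 50609), Mul(-2, Pow(1130, Rational(1, 2)))) ≈ -1.3758e+9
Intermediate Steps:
Function('Z')(f, Y) = 16
H = Rational(-16, 50609) (H = Mul(16, Pow(-50609, -1)) = Mul(16, Rational(-1, 50609)) = Rational(-16, 50609) ≈ -0.00031615)
Add(Mul(Add(123167, -132773), Add(145346, Add(Add(H, -2961), 838))), Mul(-1, Pow(Add(-3175, 7695), Rational(1, 2)))) = Add(Mul(Add(123167, -132773), Add(145346, Add(Add(Rational(-16, 50609), -2961), 838))), Mul(-1, Pow(Add(-3175, 7695), Rational(1, 2)))) = Add(Mul(-9606, Add(145346, Add(Rational(-149853265, 50609), 838))), Mul(-1, Pow(4520, Rational(1, 2)))) = Add(Mul(-9606, Add(145346, Rational(-107442923, 50609))), Mul(-1, Mul(2, Pow(1130, Rational(1, 2))))) = Add(Mul(-9606, Rational(7248372791, 50609)), Mul(-2, Pow(1130, Rational(1, 2)))) = Add(Rational(-69627869030346, 50609), Mul(-2, Pow(1130, Rational(1, 2))))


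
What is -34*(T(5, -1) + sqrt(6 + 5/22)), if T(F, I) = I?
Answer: 34 - 17*sqrt(3014)/11 ≈ -50.845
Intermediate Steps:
-34*(T(5, -1) + sqrt(6 + 5/22)) = -34*(-1 + sqrt(6 + 5/22)) = -34*(-1 + sqrt(137/22)) = -34*(-1 + sqrt(3014)/22) = -(-34 + 17*sqrt(3014)/11) = 34 - 17*sqrt(3014)/11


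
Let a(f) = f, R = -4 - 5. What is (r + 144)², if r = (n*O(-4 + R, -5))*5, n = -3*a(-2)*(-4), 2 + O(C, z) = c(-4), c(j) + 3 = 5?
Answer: 20736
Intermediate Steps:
R = -9
c(j) = 2 (c(j) = -3 + 5 = 2)
O(C, z) = 0 (O(C, z) = -2 + 2 = 0)
n = -24 (n = -3*(-2)*(-4) = 6*(-4) = -24)
r = 0 (r = -24*0*5 = 0*5 = 0)
(r + 144)² = (0 + 144)² = 144² = 20736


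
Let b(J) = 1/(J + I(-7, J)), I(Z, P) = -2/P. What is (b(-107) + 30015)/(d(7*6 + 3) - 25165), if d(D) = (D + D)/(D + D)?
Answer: -171790799/144026154 ≈ -1.1928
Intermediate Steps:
b(J) = 1/(J - 2/J)
d(D) = 1 (d(D) = (2*D)/((2*D)) = (2*D)*(1/(2*D)) = 1)
(b(-107) + 30015)/(d(7*6 + 3) - 25165) = (-107/(-2 + (-107)²) + 30015)/(1 - 25165) = (-107/(-2 + 11449) + 30015)/(-25164) = (-107/11447 + 30015)*(-1/25164) = (343581598/11447)*(-1/25164) = -171790799/144026154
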